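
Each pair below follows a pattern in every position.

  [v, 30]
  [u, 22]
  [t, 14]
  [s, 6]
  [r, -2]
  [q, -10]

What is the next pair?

[p, -18]

For the letter, letters move back 1 place in the alphabet: v, u, t, s, r, q → p.
Second coordinate: 30, 22, 14, 6, -2, -10 → -18 (−8 each step).
So the next pair is [p, -18].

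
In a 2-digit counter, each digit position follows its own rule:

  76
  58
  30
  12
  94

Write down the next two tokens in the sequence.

76, 58

For the first digit, −2 each step, mod 10: 7, 5, 3, 1, 9 → 7 → 5.
Second digit: +2 each step, mod 10, so 6, 8, 0, 2, 4 → 6 → 8.
So the next two tokens are 76 and 58.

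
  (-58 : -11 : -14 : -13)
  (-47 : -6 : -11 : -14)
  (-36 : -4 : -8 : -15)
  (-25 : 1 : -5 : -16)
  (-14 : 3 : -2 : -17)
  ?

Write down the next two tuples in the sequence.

First slot — +11 each step: -58, -47, -36, -25, -14 → -3 → 8.
Second slot: alternating steps +5, +2, +5, +2, …; -11, -6, -4, 1, 3 → 8 → 10.
Third slot — +3 each step: -14, -11, -8, -5, -2 → 1 → 4.
Fourth slot goes -13, -14, -15, -16, -17 → -18 → -19 (−1 each step).
Putting the parts together: (-3 : 8 : 1 : -18) and then (8 : 10 : 4 : -19).

(-3 : 8 : 1 : -18), (8 : 10 : 4 : -19)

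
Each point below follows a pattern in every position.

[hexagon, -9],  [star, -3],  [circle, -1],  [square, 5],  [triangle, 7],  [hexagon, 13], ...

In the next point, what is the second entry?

15

Second entry goes -9, -3, -1, 5, 7, 13 → 15 (alternating steps +6, +2, +6, +2, …).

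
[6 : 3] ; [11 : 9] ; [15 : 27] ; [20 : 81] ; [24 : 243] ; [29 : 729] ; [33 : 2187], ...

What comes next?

[38 : 6561]

First part goes 6, 11, 15, 20, 24, 29, 33 → 38 (alternating steps +5, +4, +5, +4, …).
For the second part, ×3 each step: 3, 9, 27, 81, 243, 729, 2187 → 6561.
So the next point is [38 : 6561].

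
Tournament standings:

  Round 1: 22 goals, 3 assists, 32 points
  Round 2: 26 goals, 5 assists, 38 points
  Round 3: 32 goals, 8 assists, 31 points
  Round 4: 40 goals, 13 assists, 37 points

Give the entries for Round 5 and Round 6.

50 goals, 21 assists, 30 points; 62 goals, 34 assists, 36 points

Goals — differences are 4, 6, 8, … (increasing by 2 each time): 22, 26, 32, 40 → 50 → 62.
Assists — each term is the sum of the two before it: 3, 5, 8, 13 → 21 → 34.
Points: alternating steps +6, −7, +6, −7, …, so 32, 38, 31, 37 → 30 → 36.
Putting the parts together: 50 goals, 21 assists, 30 points and then 62 goals, 34 assists, 36 points.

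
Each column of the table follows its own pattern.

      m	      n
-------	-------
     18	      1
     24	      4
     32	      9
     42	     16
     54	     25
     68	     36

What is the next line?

84  49

Column m: differences are 6, 8, 10, … (increasing by 2 each time); 18, 24, 32, 42, 54, 68 → 84.
Column n goes 1, 4, 9, 16, 25, 36 → 49 (perfect squares: 1², 2², 3², …).
Combining the parts gives 84  49.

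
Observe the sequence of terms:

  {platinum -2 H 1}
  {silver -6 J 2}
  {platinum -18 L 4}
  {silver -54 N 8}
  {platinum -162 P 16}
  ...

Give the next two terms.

Metal — alternates platinum ↔ silver: platinum, silver, platinum, silver, platinum → silver → platinum.
Second value — ×3 each step: -2, -6, -18, -54, -162 → -486 → -1458.
Letter: letters move forward 2 places in the alphabet, so H, J, L, N, P → R → T.
Fourth value: ×2 each step; 1, 2, 4, 8, 16 → 32 → 64.
Putting the parts together: {silver -486 R 32} and then {platinum -1458 T 64}.

{silver -486 R 32}, {platinum -1458 T 64}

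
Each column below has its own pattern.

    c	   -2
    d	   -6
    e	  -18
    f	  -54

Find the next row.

g  -162

Letter: letters move forward 1 place in the alphabet; c, d, e, f → g.
For the second component, ×3 each step: -2, -6, -18, -54 → -162.
So the next row is g  -162.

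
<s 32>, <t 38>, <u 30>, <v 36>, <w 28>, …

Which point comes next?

<x 34>

Letter — letters move forward 1 place in the alphabet: s, t, u, v, w → x.
Second component — alternating steps +6, −8, +6, −8, …: 32, 38, 30, 36, 28 → 34.
Combining the parts gives <x 34>.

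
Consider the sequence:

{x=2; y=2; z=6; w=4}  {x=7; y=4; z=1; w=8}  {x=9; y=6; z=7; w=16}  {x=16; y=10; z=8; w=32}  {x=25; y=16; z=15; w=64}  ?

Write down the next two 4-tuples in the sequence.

{x=41; y=26; z=23; w=128}, {x=66; y=42; z=38; w=256}

X — each term is the sum of the two before it: 2, 7, 9, 16, 25 → 41 → 66.
Y: each term is the sum of the two before it; 2, 4, 6, 10, 16 → 26 → 42.
Z: 6, 1, 7, 8, 15 → 23 → 38 (each term is the sum of the two before it).
W: 4, 8, 16, 32, 64 → 128 → 256 (×2 each step).
Putting the parts together: {x=41; y=26; z=23; w=128} and then {x=66; y=42; z=38; w=256}.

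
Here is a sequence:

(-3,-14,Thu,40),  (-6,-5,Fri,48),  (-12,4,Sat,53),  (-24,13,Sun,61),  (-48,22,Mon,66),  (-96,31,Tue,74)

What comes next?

(-192,40,Wed,79)

First entry: ×2 each step; -3, -6, -12, -24, -48, -96 → -192.
Second entry: -14, -5, 4, 13, 22, 31 → 40 (+9 each step).
Day goes Thu, Fri, Sat, Sun, Mon, Tue → Wed (runs through the weekdays Mon→Sun).
For the fourth entry, alternating steps +8, +5, +8, +5, …: 40, 48, 53, 61, 66, 74 → 79.
So the next tuple is (-192,40,Wed,79).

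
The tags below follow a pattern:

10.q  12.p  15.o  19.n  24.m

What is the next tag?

30.l

First component: 10, 12, 15, 19, 24 → 30 (differences are 2, 3, 4, … (increasing by 1 each time)).
For the letter, letters move back 1 place in the alphabet: q, p, o, n, m → l.
So the next tag is 30.l.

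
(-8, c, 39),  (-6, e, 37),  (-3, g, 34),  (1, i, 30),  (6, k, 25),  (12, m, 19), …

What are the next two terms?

First coordinate: differences are 2, 3, 4, … (increasing by 1 each time); -8, -6, -3, 1, 6, 12 → 19 → 27.
Letter: letters move forward 2 places in the alphabet; c, e, g, i, k, m → o → q.
Third coordinate: together with the first coordinate always sums to 31; 39, 37, 34, 30, 25, 19 → 12 → 4.
Putting the parts together: (19, o, 12) and then (27, q, 4).

(19, o, 12), (27, q, 4)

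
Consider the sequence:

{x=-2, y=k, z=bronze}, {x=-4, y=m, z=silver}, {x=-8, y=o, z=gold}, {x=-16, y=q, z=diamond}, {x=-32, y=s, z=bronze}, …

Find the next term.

For the x, ×2 each step: -2, -4, -8, -16, -32 → -64.
Y — letters move forward 2 places in the alphabet: k, m, o, q, s → u.
Z — repeats bronze → silver → gold → diamond: bronze, silver, gold, diamond, bronze → silver.
So the next term is {x=-64, y=u, z=silver}.

{x=-64, y=u, z=silver}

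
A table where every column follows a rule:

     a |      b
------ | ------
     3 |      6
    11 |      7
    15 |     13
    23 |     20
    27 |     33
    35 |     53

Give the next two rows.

For the column a, alternating steps +8, +4, +8, +4, …: 3, 11, 15, 23, 27, 35 → 39 → 47.
Column b: each term is the sum of the two before it; 6, 7, 13, 20, 33, 53 → 86 → 139.
So the next two rows are 39  86 and 47  139.

39  86; 47  139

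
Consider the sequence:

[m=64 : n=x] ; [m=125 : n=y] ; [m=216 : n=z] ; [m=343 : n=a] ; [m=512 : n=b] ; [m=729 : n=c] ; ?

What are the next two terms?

[m=1000 : n=d], [m=1331 : n=e]

M: 64, 125, 216, 343, 512, 729 → 1000 → 1331 (perfect cubes: 4³, 5³, 6³, …).
N goes x, y, z, a, b, c → d → e (letters move forward 1 place in the alphabet, wrapping Z→A).
So the next two terms are [m=1000 : n=d] and [m=1331 : n=e].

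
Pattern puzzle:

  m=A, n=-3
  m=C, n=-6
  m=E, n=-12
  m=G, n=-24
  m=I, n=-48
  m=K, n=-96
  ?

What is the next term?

m=M, n=-192

M — letters move forward 2 places in the alphabet: A, C, E, G, I, K → M.
N: ×2 each step, so -3, -6, -12, -24, -48, -96 → -192.
So the next term is m=M, n=-192.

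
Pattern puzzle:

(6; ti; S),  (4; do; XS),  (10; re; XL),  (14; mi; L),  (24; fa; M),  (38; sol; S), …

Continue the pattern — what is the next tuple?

(62; la; XS)

First component: each term is the sum of the two before it; 6, 4, 10, 14, 24, 38 → 62.
Note goes ti, do, re, mi, fa, sol → la (runs through the solfège scale do→ti).
Size — repeats S → XS → XL → L → M: S, XS, XL, L, M, S → XS.
So the next tuple is (62; la; XS).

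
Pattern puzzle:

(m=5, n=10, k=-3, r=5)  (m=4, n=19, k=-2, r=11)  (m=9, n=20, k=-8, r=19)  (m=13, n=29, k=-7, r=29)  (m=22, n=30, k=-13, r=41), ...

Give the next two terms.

(m=35, n=39, k=-12, r=55), (m=57, n=40, k=-18, r=71)

M — each term is the sum of the two before it: 5, 4, 9, 13, 22 → 35 → 57.
N: alternating steps +9, +1, +9, +1, …; 10, 19, 20, 29, 30 → 39 → 40.
K: -3, -2, -8, -7, -13 → -12 → -18 (alternating steps +1, −6, +1, −6, …).
R: differences are 6, 8, 10, … (increasing by 2 each time); 5, 11, 19, 29, 41 → 55 → 71.
So the next two terms are (m=35, n=39, k=-12, r=55) and (m=57, n=40, k=-18, r=71).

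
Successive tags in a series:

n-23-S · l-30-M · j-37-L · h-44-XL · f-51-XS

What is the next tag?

Letter goes n, l, j, h, f → d (letters move back 2 places in the alphabet).
Second component: 23, 30, 37, 44, 51 → 58 (+7 each step).
Size: runs through clothing sizes XS→XL, so S, M, L, XL, XS → S.
Putting it together: d-58-S.

d-58-S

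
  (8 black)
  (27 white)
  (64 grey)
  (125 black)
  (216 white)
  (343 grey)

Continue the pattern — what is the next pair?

First component — perfect cubes: 2³, 3³, 4³, …: 8, 27, 64, 125, 216, 343 → 512.
For the shade, repeats black → white → grey: black, white, grey, black, white, grey → black.
So the next pair is (512 black).

(512 black)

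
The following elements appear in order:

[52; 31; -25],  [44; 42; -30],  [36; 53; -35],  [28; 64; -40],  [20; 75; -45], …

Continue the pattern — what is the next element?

[12; 86; -50]

First part — −8 each step: 52, 44, 36, 28, 20 → 12.
Second part: +11 each step, so 31, 42, 53, 64, 75 → 86.
Third part: -25, -30, -35, -40, -45 → -50 (−5 each step).
So the next element is [12; 86; -50].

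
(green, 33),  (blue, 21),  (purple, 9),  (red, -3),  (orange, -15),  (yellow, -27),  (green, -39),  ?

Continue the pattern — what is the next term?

For the colour, repeats green → blue → purple → red → orange → yellow: green, blue, purple, red, orange, yellow, green → blue.
For the second slot, −12 each step: 33, 21, 9, -3, -15, -27, -39 → -51.
So the next term is (blue, -51).

(blue, -51)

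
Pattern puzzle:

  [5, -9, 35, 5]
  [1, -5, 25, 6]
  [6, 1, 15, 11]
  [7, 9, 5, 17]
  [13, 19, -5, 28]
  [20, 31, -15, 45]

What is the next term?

First coordinate: each term is the sum of the two before it; 5, 1, 6, 7, 13, 20 → 33.
Second coordinate goes -9, -5, 1, 9, 19, 31 → 45 (differences are 4, 6, 8, … (increasing by 2 each time)).
Third coordinate goes 35, 25, 15, 5, -5, -15 → -25 (−10 each step).
Fourth coordinate: each term is the sum of the two before it, so 5, 6, 11, 17, 28, 45 → 73.
Combining the parts gives [33, 45, -25, 73].

[33, 45, -25, 73]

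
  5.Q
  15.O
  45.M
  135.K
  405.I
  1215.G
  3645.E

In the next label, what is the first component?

10935

First component — ×3 each step: 5, 15, 45, 135, 405, 1215, 3645 → 10935.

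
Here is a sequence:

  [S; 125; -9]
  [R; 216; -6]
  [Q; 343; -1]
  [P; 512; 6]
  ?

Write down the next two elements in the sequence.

[O; 729; 15], [N; 1000; 26]

Letter: letters move back 1 place in the alphabet; S, R, Q, P → O → N.
Second component: perfect cubes: 5³, 6³, 7³, …; 125, 216, 343, 512 → 729 → 1000.
Third component — differences are 3, 5, 7, … (increasing by 2 each time): -9, -6, -1, 6 → 15 → 26.
So the next two elements are [O; 729; 15] and [N; 1000; 26].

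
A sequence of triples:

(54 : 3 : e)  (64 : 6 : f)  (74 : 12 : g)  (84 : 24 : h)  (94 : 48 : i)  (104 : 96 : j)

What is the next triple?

First component — +10 each step: 54, 64, 74, 84, 94, 104 → 114.
Second component: ×2 each step, so 3, 6, 12, 24, 48, 96 → 192.
Letter: letters move forward 1 place in the alphabet, so e, f, g, h, i, j → k.
Combining the parts gives (114 : 192 : k).

(114 : 192 : k)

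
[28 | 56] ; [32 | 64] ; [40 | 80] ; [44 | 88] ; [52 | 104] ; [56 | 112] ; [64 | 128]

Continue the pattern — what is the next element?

[68 | 136]

For the first component, alternating steps +4, +8, +4, +8, …: 28, 32, 40, 44, 52, 56, 64 → 68.
For the second component, always 2 × the first component: 56, 64, 80, 88, 104, 112, 128 → 136.
Combining the parts gives [68 | 136].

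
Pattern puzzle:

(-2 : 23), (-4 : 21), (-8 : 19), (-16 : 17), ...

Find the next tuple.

(-32 : 15)

For the first value, ×2 each step: -2, -4, -8, -16 → -32.
Second value: 23, 21, 19, 17 → 15 (−2 each step).
Combining the parts gives (-32 : 15).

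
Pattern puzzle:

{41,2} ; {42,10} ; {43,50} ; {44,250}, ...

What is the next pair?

{45,1250}

First slot goes 41, 42, 43, 44 → 45 (+1 each step).
Second slot: ×5 each step; 2, 10, 50, 250 → 1250.
So the next pair is {45,1250}.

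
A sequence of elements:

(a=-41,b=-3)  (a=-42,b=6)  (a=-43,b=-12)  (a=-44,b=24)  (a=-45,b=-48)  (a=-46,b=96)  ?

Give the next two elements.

(a=-47,b=-192), (a=-48,b=384)

For the a, −1 each step: -41, -42, -43, -44, -45, -46 → -47 → -48.
B: -3, 6, -12, 24, -48, 96 → -192 → 384 (×(-2) each step).
So the next two elements are (a=-47,b=-192) and (a=-48,b=384).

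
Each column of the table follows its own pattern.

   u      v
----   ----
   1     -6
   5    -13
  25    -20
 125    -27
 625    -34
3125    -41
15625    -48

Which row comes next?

78125  -55

Column u: ×5 each step; 1, 5, 25, 125, 625, 3125, 15625 → 78125.
Column v: -6, -13, -20, -27, -34, -41, -48 → -55 (−7 each step).
So the next row is 78125  -55.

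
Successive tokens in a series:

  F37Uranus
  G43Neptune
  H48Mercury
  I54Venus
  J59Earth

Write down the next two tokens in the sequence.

For the letter, letters move forward 1 place in the alphabet: F, G, H, I, J → K → L.
Second component: alternating steps +6, +5, +6, +5, …, so 37, 43, 48, 54, 59 → 65 → 70.
Planet goes Uranus, Neptune, Mercury, Venus, Earth → Mars → Jupiter (runs through the planets Mercury→Neptune).
So the next two tokens are K65Mars and L70Jupiter.

K65Mars then L70Jupiter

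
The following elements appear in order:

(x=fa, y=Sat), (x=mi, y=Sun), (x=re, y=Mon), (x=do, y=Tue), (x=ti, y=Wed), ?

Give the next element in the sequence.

(x=la, y=Thu)

X: runs backward through the solfège scale do→ti, so fa, mi, re, do, ti → la.
Y goes Sat, Sun, Mon, Tue, Wed → Thu (runs through the weekdays Mon→Sun).
So the next element is (x=la, y=Thu).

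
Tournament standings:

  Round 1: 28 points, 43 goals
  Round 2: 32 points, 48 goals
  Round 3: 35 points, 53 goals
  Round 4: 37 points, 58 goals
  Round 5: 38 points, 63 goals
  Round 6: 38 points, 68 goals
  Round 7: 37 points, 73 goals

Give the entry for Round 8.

Points: differences are 4, 3, 2, … (decreasing by 1 each time), so 28, 32, 35, 37, 38, 38, 37 → 35.
Goals: 43, 48, 53, 58, 63, 68, 73 → 78 (+5 each step).
Putting it together: 35 points, 78 goals.

35 points, 78 goals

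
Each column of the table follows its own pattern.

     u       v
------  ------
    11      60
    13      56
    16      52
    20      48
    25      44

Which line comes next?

Column u: differences are 2, 3, 4, … (increasing by 1 each time); 11, 13, 16, 20, 25 → 31.
Column v: −4 each step, so 60, 56, 52, 48, 44 → 40.
Combining the parts gives 31  40.

31  40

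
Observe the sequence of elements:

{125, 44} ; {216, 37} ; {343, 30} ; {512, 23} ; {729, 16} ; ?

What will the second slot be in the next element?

First slot: 125, 216, 343, 512, 729 → 1000 (perfect cubes: 5³, 6³, 7³, …).
Second slot — −7 each step: 44, 37, 30, 23, 16 → 9.

9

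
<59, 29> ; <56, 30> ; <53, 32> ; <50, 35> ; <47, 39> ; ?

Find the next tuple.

First component: −3 each step; 59, 56, 53, 50, 47 → 44.
Second component: 29, 30, 32, 35, 39 → 44 (differences are 1, 2, 3, … (increasing by 1 each time)).
Putting it together: <44, 44>.

<44, 44>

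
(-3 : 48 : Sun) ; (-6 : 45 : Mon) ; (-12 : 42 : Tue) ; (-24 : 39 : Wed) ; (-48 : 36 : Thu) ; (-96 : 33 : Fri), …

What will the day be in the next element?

Day: runs through the weekdays Mon→Sun, so Sun, Mon, Tue, Wed, Thu, Fri → Sat.

Sat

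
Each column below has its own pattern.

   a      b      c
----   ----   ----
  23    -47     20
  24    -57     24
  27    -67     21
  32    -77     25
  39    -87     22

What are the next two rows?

Column a — differences are 1, 3, 5, … (increasing by 2 each time): 23, 24, 27, 32, 39 → 48 → 59.
For the column b, −10 each step: -47, -57, -67, -77, -87 → -97 → -107.
Column c: 20, 24, 21, 25, 22 → 26 → 23 (alternating steps +4, −3, +4, −3, …).
Putting the parts together: 48  -97  26 and then 59  -107  23.

48  -97  26; 59  -107  23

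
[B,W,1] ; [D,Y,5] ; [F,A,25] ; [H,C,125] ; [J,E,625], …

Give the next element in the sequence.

First letter — letters move forward 2 places in the alphabet: B, D, F, H, J → L.
Second letter: letters move forward 2 places in the alphabet, wrapping Z→A, so W, Y, A, C, E → G.
Third coordinate: ×5 each step, so 1, 5, 25, 125, 625 → 3125.
Putting it together: [L,G,3125].

[L,G,3125]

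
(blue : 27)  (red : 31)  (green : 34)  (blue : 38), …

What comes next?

(red : 41)

Colour: blue, red, green, blue → red (repeats blue → red → green).
For the second value, alternating steps +4, +3, +4, +3, …: 27, 31, 34, 38 → 41.
Combining the parts gives (red : 41).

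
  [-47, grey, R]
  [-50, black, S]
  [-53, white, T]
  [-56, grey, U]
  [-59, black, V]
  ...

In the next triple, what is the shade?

white

Shade: grey, black, white, grey, black → white (repeats grey → black → white).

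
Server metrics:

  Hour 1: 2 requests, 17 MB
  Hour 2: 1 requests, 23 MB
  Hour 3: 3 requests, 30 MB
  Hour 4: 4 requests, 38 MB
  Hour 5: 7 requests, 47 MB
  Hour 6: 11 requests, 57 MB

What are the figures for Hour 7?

Requests — each term is the sum of the two before it: 2, 1, 3, 4, 7, 11 → 18.
MB: differences are 6, 7, 8, … (increasing by 1 each time); 17, 23, 30, 38, 47, 57 → 68.
So the next record is 18 requests, 68 MB.

18 requests, 68 MB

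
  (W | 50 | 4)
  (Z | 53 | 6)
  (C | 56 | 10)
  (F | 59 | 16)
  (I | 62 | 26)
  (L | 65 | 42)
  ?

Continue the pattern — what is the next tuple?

Letter: W, Z, C, F, I, L → O (letters move forward 3 places in the alphabet, wrapping Z→A).
Second coordinate: 50, 53, 56, 59, 62, 65 → 68 (+3 each step).
Third coordinate goes 4, 6, 10, 16, 26, 42 → 68 (each term is the sum of the two before it).
Combining the parts gives (O | 68 | 68).

(O | 68 | 68)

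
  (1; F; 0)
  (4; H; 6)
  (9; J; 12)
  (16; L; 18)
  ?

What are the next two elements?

First entry goes 1, 4, 9, 16 → 25 → 36 (perfect squares: 1², 2², 3², …).
Letter: letters move forward 2 places in the alphabet, so F, H, J, L → N → P.
Third entry: +6 each step; 0, 6, 12, 18 → 24 → 30.
So the next two elements are (25; N; 24) and (36; P; 30).

(25; N; 24), (36; P; 30)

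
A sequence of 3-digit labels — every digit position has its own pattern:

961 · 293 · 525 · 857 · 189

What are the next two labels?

411 then 743

First digit: 9, 2, 5, 8, 1 → 4 → 7 (+3 each step, mod 10).
Second digit goes 6, 9, 2, 5, 8 → 1 → 4 (+3 each step, mod 10).
Third digit: +2 each step, mod 10, so 1, 3, 5, 7, 9 → 1 → 3.
So the next two labels are 411 and 743.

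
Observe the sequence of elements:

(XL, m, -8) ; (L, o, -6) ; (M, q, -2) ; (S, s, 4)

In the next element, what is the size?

XS

Size goes XL, L, M, S → XS (runs backward through clothing sizes XS→XL).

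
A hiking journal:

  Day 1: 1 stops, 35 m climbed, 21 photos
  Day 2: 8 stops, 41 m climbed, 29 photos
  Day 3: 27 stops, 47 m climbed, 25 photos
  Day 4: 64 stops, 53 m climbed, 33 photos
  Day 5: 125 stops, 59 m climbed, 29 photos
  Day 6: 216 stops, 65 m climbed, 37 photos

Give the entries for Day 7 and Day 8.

Stops: perfect cubes: 1³, 2³, 3³, …; 1, 8, 27, 64, 125, 216 → 343 → 512.
M climbed: 35, 41, 47, 53, 59, 65 → 71 → 77 (+6 each step).
Photos: alternating steps +8, −4, +8, −4, …; 21, 29, 25, 33, 29, 37 → 33 → 41.
Putting the parts together: 343 stops, 71 m climbed, 33 photos and then 512 stops, 77 m climbed, 41 photos.

343 stops, 71 m climbed, 33 photos; 512 stops, 77 m climbed, 41 photos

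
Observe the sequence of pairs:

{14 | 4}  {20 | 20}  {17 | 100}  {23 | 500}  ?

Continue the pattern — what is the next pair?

{20 | 2500}

For the first coordinate, alternating steps +6, −3, +6, −3, …: 14, 20, 17, 23 → 20.
For the second coordinate, ×5 each step: 4, 20, 100, 500 → 2500.
So the next pair is {20 | 2500}.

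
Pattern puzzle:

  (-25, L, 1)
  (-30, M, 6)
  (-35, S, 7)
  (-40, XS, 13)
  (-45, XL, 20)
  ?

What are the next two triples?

(-50, L, 33), (-55, M, 53)

First value: -25, -30, -35, -40, -45 → -50 → -55 (−5 each step).
Size: L, M, S, XS, XL → L → M (runs backward through clothing sizes XS→XL).
Third value — each term is the sum of the two before it: 1, 6, 7, 13, 20 → 33 → 53.
Putting the parts together: (-50, L, 33) and then (-55, M, 53).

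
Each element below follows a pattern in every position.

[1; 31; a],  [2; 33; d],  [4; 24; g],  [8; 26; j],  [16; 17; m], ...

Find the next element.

[32; 19; p]

First coordinate — ×2 each step: 1, 2, 4, 8, 16 → 32.
Second coordinate: alternating steps +2, −9, +2, −9, …, so 31, 33, 24, 26, 17 → 19.
For the letter, letters move forward 3 places in the alphabet: a, d, g, j, m → p.
Combining the parts gives [32; 19; p].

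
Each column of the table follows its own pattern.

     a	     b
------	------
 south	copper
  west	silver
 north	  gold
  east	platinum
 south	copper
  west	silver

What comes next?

north  gold

Column a — repeats south → west → north → east: south, west, north, east, south, west → north.
Column b: repeats copper → silver → gold → platinum, so copper, silver, gold, platinum, copper, silver → gold.
Putting it together: north  gold.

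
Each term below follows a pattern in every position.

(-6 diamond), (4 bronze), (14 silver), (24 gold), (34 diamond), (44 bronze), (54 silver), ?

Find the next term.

For the first component, +10 each step: -6, 4, 14, 24, 34, 44, 54 → 64.
For the rank, repeats diamond → bronze → silver → gold: diamond, bronze, silver, gold, diamond, bronze, silver → gold.
So the next term is (64 gold).

(64 gold)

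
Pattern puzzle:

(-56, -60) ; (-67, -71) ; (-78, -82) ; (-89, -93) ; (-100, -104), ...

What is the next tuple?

First slot: −11 each step; -56, -67, -78, -89, -100 → -111.
Second slot — always 4 less than the first slot: -60, -71, -82, -93, -104 → -115.
Combining the parts gives (-111, -115).

(-111, -115)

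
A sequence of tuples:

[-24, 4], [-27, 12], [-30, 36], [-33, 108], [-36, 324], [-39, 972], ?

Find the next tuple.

First coordinate: -24, -27, -30, -33, -36, -39 → -42 (−3 each step).
For the second coordinate, ×3 each step: 4, 12, 36, 108, 324, 972 → 2916.
Combining the parts gives [-42, 2916].

[-42, 2916]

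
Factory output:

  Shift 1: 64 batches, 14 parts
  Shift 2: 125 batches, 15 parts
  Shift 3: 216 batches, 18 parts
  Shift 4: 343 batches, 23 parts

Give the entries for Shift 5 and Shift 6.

Batches: 64, 125, 216, 343 → 512 → 729 (perfect cubes: 4³, 5³, 6³, …).
Parts — differences are 1, 3, 5, … (increasing by 2 each time): 14, 15, 18, 23 → 30 → 39.
Putting the parts together: 512 batches, 30 parts and then 729 batches, 39 parts.

512 batches, 30 parts; 729 batches, 39 parts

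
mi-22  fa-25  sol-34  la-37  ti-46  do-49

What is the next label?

Note — runs through the solfège scale do→ti: mi, fa, sol, la, ti, do → re.
Second component — alternating steps +3, +9, +3, +9, …: 22, 25, 34, 37, 46, 49 → 58.
Combining the parts gives re-58.

re-58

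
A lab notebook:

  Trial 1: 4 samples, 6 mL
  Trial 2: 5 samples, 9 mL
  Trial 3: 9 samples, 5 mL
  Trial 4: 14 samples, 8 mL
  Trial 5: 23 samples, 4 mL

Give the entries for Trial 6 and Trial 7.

For the samples, each term is the sum of the two before it: 4, 5, 9, 14, 23 → 37 → 60.
For the mL, alternating steps +3, −4, +3, −4, …: 6, 9, 5, 8, 4 → 7 → 3.
Putting the parts together: 37 samples, 7 mL and then 60 samples, 3 mL.

37 samples, 7 mL; 60 samples, 3 mL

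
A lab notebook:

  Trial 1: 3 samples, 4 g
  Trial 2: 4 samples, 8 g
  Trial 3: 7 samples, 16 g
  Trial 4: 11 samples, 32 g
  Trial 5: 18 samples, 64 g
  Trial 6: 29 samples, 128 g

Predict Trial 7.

47 samples, 256 g

Samples: each term is the sum of the two before it, so 3, 4, 7, 11, 18, 29 → 47.
G — ×2 each step: 4, 8, 16, 32, 64, 128 → 256.
So the next line is 47 samples, 256 g.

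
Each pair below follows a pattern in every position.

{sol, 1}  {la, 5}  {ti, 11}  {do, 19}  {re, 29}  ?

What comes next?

{mi, 41}

Note goes sol, la, ti, do, re → mi (runs through the solfège scale do→ti).
For the second component, differences are 4, 6, 8, … (increasing by 2 each time): 1, 5, 11, 19, 29 → 41.
Putting it together: {mi, 41}.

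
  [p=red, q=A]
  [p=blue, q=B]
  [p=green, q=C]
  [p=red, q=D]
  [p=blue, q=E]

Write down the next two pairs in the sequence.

P — repeats red → blue → green: red, blue, green, red, blue → green → red.
Q: A, B, C, D, E → F → G (letters move forward 1 place in the alphabet).
So the next two pairs are [p=green, q=F] and [p=red, q=G].

[p=green, q=F], [p=red, q=G]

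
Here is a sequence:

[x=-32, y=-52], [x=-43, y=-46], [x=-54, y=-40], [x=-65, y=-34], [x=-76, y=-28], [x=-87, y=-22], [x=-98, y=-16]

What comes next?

[x=-109, y=-10]

X: −11 each step; -32, -43, -54, -65, -76, -87, -98 → -109.
Y: -52, -46, -40, -34, -28, -22, -16 → -10 (+6 each step).
So the next tuple is [x=-109, y=-10].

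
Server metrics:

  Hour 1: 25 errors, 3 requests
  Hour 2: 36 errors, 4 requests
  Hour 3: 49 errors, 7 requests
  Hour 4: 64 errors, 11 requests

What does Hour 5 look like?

For the errors, perfect squares: 5², 6², 7², …: 25, 36, 49, 64 → 81.
Requests: each term is the sum of the two before it; 3, 4, 7, 11 → 18.
Putting it together: 81 errors, 18 requests.

81 errors, 18 requests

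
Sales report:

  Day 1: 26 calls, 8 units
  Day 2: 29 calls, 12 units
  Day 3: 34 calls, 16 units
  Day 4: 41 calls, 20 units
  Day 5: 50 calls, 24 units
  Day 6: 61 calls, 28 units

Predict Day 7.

For the calls, differences are 3, 5, 7, … (increasing by 2 each time): 26, 29, 34, 41, 50, 61 → 74.
Units: 8, 12, 16, 20, 24, 28 → 32 (+4 each step).
Putting it together: 74 calls, 32 units.

74 calls, 32 units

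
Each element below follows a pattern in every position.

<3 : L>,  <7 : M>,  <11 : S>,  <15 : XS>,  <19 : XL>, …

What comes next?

<23 : L>

First part: +4 each step; 3, 7, 11, 15, 19 → 23.
Size: runs backward through clothing sizes XS→XL; L, M, S, XS, XL → L.
Putting it together: <23 : L>.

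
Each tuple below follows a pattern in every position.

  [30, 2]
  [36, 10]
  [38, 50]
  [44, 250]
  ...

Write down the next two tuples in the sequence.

First entry: alternating steps +6, +2, +6, +2, …; 30, 36, 38, 44 → 46 → 52.
Second entry: 2, 10, 50, 250 → 1250 → 6250 (×5 each step).
So the next two tuples are [46, 1250] and [52, 6250].

[46, 1250], [52, 6250]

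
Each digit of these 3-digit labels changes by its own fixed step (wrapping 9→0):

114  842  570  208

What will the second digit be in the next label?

3

Second digit goes 1, 4, 7, 0 → 3 (+3 each step, mod 10).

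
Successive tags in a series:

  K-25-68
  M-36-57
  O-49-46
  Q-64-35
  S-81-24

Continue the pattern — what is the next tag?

U-100-13

Letter: K, M, O, Q, S → U (letters move forward 2 places in the alphabet).
Second component goes 25, 36, 49, 64, 81 → 100 (perfect squares: 5², 6², 7², …).
Third component: −11 each step, so 68, 57, 46, 35, 24 → 13.
Putting it together: U-100-13.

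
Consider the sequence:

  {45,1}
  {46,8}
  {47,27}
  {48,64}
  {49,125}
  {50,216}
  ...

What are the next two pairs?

First coordinate: +1 each step; 45, 46, 47, 48, 49, 50 → 51 → 52.
Second coordinate: perfect cubes: 1³, 2³, 3³, …; 1, 8, 27, 64, 125, 216 → 343 → 512.
Putting the parts together: {51,343} and then {52,512}.

{51,343}, {52,512}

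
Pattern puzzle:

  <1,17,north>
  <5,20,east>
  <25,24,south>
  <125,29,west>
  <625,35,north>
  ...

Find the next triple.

For the first slot, ×5 each step: 1, 5, 25, 125, 625 → 3125.
Second slot — differences are 3, 4, 5, … (increasing by 1 each time): 17, 20, 24, 29, 35 → 42.
Direction: north, east, south, west, north → east (repeats north → east → south → west).
Putting it together: <3125,42,east>.

<3125,42,east>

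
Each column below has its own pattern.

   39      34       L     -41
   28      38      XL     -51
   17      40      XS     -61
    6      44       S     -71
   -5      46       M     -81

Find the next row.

First component: 39, 28, 17, 6, -5 → -16 (−11 each step).
Second component: 34, 38, 40, 44, 46 → 50 (alternating steps +4, +2, +4, +2, …).
Size: runs through clothing sizes XS→XL, so L, XL, XS, S, M → L.
Fourth component: -41, -51, -61, -71, -81 → -91 (−10 each step).
Putting it together: -16  50  L  -91.

-16  50  L  -91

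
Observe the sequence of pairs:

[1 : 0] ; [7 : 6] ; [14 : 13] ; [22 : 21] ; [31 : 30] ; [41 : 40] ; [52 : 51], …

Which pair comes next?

First slot goes 1, 7, 14, 22, 31, 41, 52 → 64 (differences are 6, 7, 8, … (increasing by 1 each time)).
Second slot — always 1 less than the first slot: 0, 6, 13, 21, 30, 40, 51 → 63.
Combining the parts gives [64 : 63].

[64 : 63]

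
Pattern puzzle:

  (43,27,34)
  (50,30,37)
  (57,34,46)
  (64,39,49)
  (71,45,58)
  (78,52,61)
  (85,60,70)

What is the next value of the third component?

73

Third component: 34, 37, 46, 49, 58, 61, 70 → 73 (alternating steps +3, +9, +3, +9, …).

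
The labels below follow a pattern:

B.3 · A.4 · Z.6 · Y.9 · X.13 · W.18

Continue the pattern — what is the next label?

Letter goes B, A, Z, Y, X, W → V (letters move back 1 place in the alphabet, wrapping A→Z).
Second component — differences are 1, 2, 3, … (increasing by 1 each time): 3, 4, 6, 9, 13, 18 → 24.
Combining the parts gives V.24.

V.24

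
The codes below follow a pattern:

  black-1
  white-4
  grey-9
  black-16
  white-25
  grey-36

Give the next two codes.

black-49, white-64

Shade goes black, white, grey, black, white, grey → black → white (repeats black → white → grey).
Second component: perfect squares: 1², 2², 3², …, so 1, 4, 9, 16, 25, 36 → 49 → 64.
Putting the parts together: black-49 and then white-64.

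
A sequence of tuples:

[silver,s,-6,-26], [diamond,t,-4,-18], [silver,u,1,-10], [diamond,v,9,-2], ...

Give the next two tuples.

Rank: silver, diamond, silver, diamond → silver → diamond (alternates silver ↔ diamond).
Letter: letters move forward 1 place in the alphabet; s, t, u, v → w → x.
Third coordinate — differences are 2, 5, 8, … (increasing by 3 each time): -6, -4, 1, 9 → 20 → 34.
Fourth coordinate: -26, -18, -10, -2 → 6 → 14 (+8 each step).
Putting the parts together: [silver,w,20,6] and then [diamond,x,34,14].

[silver,w,20,6], [diamond,x,34,14]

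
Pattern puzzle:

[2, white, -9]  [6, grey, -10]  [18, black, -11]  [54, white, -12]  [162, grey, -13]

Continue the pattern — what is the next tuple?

[486, black, -14]

First component: ×3 each step; 2, 6, 18, 54, 162 → 486.
Shade: white, grey, black, white, grey → black (repeats white → grey → black).
Third component — −1 each step: -9, -10, -11, -12, -13 → -14.
So the next tuple is [486, black, -14].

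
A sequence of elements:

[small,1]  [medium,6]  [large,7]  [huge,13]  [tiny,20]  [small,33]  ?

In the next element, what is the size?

medium

Size: repeats small → medium → large → huge → tiny, so small, medium, large, huge, tiny, small → medium.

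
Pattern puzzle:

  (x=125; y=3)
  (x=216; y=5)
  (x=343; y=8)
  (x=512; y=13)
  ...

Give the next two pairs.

X goes 125, 216, 343, 512 → 729 → 1000 (perfect cubes: 5³, 6³, 7³, …).
Y: each term is the sum of the two before it, so 3, 5, 8, 13 → 21 → 34.
Putting the parts together: (x=729; y=21) and then (x=1000; y=34).

(x=729; y=21), (x=1000; y=34)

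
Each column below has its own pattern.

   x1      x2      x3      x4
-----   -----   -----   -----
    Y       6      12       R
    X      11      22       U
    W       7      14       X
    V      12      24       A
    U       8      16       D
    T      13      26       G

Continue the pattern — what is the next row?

Column x1: letters move back 1 place in the alphabet, so Y, X, W, V, U, T → S.
Column x2 goes 6, 11, 7, 12, 8, 13 → 9 (alternating steps +5, −4, +5, −4, …).
Column x3 goes 12, 22, 14, 24, 16, 26 → 18 (always 2 × the column x2).
Column x4: letters move forward 3 places in the alphabet, wrapping Z→A, so R, U, X, A, D, G → J.
Putting it together: S  9  18  J.

S  9  18  J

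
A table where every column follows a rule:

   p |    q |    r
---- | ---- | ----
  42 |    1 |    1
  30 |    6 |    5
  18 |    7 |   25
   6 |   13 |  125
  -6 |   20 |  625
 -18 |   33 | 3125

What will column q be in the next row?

Column q goes 1, 6, 7, 13, 20, 33 → 53 (each term is the sum of the two before it).

53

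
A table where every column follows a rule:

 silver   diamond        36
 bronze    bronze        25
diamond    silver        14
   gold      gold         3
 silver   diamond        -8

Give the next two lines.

bronze  bronze  -19; diamond  silver  -30

First rank — repeats silver → bronze → diamond → gold: silver, bronze, diamond, gold, silver → bronze → diamond.
Second rank: repeats diamond → bronze → silver → gold; diamond, bronze, silver, gold, diamond → bronze → silver.
Third component: −11 each step, so 36, 25, 14, 3, -8 → -19 → -30.
So the next two lines are bronze  bronze  -19 and diamond  silver  -30.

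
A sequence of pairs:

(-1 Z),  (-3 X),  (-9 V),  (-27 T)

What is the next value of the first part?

-81

First part: ×3 each step; -1, -3, -9, -27 → -81.
For the letter, letters move back 2 places in the alphabet: Z, X, V, T → R.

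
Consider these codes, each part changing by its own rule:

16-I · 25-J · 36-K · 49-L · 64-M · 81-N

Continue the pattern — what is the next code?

First component: perfect squares: 4², 5², 6², …; 16, 25, 36, 49, 64, 81 → 100.
Letter: I, J, K, L, M, N → O (letters move forward 1 place in the alphabet).
Putting it together: 100-O.

100-O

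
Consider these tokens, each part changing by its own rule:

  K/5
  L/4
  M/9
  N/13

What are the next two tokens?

Letter: letters move forward 1 place in the alphabet, so K, L, M, N → O → P.
Second component goes 5, 4, 9, 13 → 22 → 35 (each term is the sum of the two before it).
So the next two tokens are O/22 and P/35.

O/22 then P/35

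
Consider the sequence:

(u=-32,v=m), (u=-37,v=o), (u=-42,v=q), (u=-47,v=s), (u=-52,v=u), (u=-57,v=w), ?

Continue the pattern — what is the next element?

U goes -32, -37, -42, -47, -52, -57 → -62 (−5 each step).
V: letters move forward 2 places in the alphabet; m, o, q, s, u, w → y.
So the next element is (u=-62,v=y).

(u=-62,v=y)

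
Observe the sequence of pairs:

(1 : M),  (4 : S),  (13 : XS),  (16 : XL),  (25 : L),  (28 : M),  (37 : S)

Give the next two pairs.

First slot — alternating steps +3, +9, +3, +9, …: 1, 4, 13, 16, 25, 28, 37 → 40 → 49.
Size: M, S, XS, XL, L, M, S → XS → XL (repeats M → S → XS → XL → L).
So the next two pairs are (40 : XS) and (49 : XL).

(40 : XS), (49 : XL)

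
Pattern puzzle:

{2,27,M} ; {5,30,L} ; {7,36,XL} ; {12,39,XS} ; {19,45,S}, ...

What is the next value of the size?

M

Size: runs through clothing sizes XS→XL; M, L, XL, XS, S → M.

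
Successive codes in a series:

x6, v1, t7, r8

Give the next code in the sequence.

p15

Letter: letters move back 2 places in the alphabet; x, v, t, r → p.
Second component: each term is the sum of the two before it, so 6, 1, 7, 8 → 15.
Combining the parts gives p15.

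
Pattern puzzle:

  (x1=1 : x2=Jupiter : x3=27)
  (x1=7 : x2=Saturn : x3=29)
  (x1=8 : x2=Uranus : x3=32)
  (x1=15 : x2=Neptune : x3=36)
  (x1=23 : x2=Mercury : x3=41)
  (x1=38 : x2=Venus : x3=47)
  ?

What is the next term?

(x1=61 : x2=Earth : x3=54)

X1 — each term is the sum of the two before it: 1, 7, 8, 15, 23, 38 → 61.
X2: runs through the planets Mercury→Neptune, so Jupiter, Saturn, Uranus, Neptune, Mercury, Venus → Earth.
X3 goes 27, 29, 32, 36, 41, 47 → 54 (differences are 2, 3, 4, … (increasing by 1 each time)).
Putting it together: (x1=61 : x2=Earth : x3=54).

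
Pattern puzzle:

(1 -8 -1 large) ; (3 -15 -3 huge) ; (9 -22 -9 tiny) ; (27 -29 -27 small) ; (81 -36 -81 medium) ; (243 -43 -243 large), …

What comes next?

(729 -50 -729 huge)

First value — ×3 each step: 1, 3, 9, 27, 81, 243 → 729.
For the second value, −7 each step: -8, -15, -22, -29, -36, -43 → -50.
Third value goes -1, -3, -9, -27, -81, -243 → -729 (×3 each step).
Size: large, huge, tiny, small, medium, large → huge (repeats large → huge → tiny → small → medium).
So the next element is (729 -50 -729 huge).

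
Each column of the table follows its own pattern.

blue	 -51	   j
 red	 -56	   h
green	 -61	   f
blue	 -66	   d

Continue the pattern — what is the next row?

red  -71  b

Colour: repeats blue → red → green, so blue, red, green, blue → red.
Second component: −5 each step; -51, -56, -61, -66 → -71.
Letter: letters move back 2 places in the alphabet; j, h, f, d → b.
Putting it together: red  -71  b.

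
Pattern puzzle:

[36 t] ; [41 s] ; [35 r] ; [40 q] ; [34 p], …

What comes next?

[39 o]

First component: 36, 41, 35, 40, 34 → 39 (alternating steps +5, −6, +5, −6, …).
For the letter, letters move back 1 place in the alphabet: t, s, r, q, p → o.
Combining the parts gives [39 o].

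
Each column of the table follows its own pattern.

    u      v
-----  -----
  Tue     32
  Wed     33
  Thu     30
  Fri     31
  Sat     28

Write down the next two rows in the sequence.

Column u: Tue, Wed, Thu, Fri, Sat → Sun → Mon (runs through the weekdays Mon→Sun).
Column v — alternating steps +1, −3, +1, −3, …: 32, 33, 30, 31, 28 → 29 → 26.
So the next two rows are Sun  29 and Mon  26.

Sun  29; Mon  26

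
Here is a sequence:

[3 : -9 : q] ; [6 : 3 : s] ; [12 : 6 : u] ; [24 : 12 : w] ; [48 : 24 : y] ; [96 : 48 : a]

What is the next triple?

For the first component, ×2 each step: 3, 6, 12, 24, 48, 96 → 192.
Second component — always the previous value of the first component: -9, 3, 6, 12, 24, 48 → 96.
Letter: letters move forward 2 places in the alphabet, wrapping Z→A, so q, s, u, w, y, a → c.
So the next triple is [192 : 96 : c].

[192 : 96 : c]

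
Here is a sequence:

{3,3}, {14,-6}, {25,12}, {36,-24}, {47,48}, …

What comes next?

First component goes 3, 14, 25, 36, 47 → 58 (+11 each step).
Second component: 3, -6, 12, -24, 48 → -96 (×(-2) each step).
So the next tuple is {58,-96}.

{58,-96}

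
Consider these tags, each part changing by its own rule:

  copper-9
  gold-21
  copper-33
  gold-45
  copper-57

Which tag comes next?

For the metal, alternates copper ↔ gold: copper, gold, copper, gold, copper → gold.
Second component: +12 each step, so 9, 21, 33, 45, 57 → 69.
So the next tag is gold-69.

gold-69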